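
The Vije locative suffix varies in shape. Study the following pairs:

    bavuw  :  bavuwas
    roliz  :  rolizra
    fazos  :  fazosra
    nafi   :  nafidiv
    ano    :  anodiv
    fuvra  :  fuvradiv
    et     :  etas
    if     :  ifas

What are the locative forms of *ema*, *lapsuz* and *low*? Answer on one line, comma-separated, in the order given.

The alternation tracks the final sound of the stem — -ra when the stem ends in a sibilant (*roliz*, *fazos*); -as when the stem ends in a non-sibilant consonant (*bavuw*, *et*, *if*); -div when the stem ends in a vowel (*nafi*, *ano*, *fuvra*).
Since the final sound of *ema* is /a/ (a vowel), it takes -div, giving *emadiv*.
*lapsuz*: final sound = /z/, a sibilant → -ra → *lapsuzra*.
The final sound of *low* is /w/, which is a non-sibilant consonant, so the suffix is -as, giving *lowas*.

emadiv, lapsuzra, lowas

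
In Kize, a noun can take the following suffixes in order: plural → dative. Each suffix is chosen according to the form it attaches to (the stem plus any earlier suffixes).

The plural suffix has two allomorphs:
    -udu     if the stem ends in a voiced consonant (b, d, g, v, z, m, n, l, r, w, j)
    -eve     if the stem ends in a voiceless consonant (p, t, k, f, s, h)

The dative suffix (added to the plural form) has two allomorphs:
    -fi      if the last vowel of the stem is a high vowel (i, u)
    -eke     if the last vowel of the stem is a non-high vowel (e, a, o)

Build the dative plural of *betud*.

betududufi

The final consonant of *betud* is /d/, which is voiced, so the plural suffix is -udu, giving *betududu*.
Since the last vowel of the plural form *betududu* is /u/ (a high vowel), it takes -fi, giving *betududufi*.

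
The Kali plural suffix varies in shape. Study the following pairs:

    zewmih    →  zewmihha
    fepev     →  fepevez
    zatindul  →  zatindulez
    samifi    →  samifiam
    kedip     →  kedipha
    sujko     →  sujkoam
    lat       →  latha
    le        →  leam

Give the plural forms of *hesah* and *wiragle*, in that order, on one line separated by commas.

hesahha, wiragleam

The alternation tracks the final sound of the stem — -ha when the stem ends in a voiceless consonant (*zewmih*, *kedip*, *lat*); -ez when the stem ends in a voiced consonant (*fepev*, *zatindul*); -am when the stem ends in a vowel (*samifi*, *sujko*, *le*).
*hesah*: final sound = /h/, a voiceless consonant → -ha → *hesahha*.
*wiragle*: final sound = /e/, a vowel → -am → *wiragleam*.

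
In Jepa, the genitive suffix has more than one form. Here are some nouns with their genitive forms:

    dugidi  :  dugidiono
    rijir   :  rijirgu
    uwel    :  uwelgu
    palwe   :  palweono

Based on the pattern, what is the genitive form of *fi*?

The pattern is consonant vs. vowel: -gu when the stem ends in a consonant (*rijir*, *uwel*); -ono when the stem ends in a vowel (*dugidi*, *palwe*).
The final sound of *fi* is /i/, which is a vowel, so the suffix is -ono, giving *fiono*.

fiono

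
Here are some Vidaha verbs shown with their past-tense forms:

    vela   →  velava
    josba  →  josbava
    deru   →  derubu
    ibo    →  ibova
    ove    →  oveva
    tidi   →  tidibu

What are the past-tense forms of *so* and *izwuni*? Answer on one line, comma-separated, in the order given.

The suffix is conditioned by the last vowel: -bu when the last vowel of the stem is a high vowel (*deru*, *tidi*); -va when the last vowel of the stem is a non-high vowel (*vela*, *josba*, *ibo*, *ove*).
*so* — last vowel /o/ (a non-high vowel) → -va → *sova*.
The last vowel of *izwuni* is /i/, which is a high vowel, so the suffix is -bu, giving *izwunibu*.

sova, izwunibu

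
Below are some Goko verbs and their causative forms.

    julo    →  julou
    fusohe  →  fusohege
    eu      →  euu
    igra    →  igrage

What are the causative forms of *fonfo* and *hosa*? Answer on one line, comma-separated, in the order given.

fonfou, hosage

The alternation tracks the last vowel of the stem — -u when the last vowel of the stem is a rounded vowel (*julo*, *eu*); -ge when the last vowel of the stem is an unrounded vowel (*fusohe*, *igra*).
*fonfo*: last vowel = /o/, a rounded vowel → -u → *fonfou*.
*hosa*: last vowel = /a/, an unrounded vowel → -ge → *hosage*.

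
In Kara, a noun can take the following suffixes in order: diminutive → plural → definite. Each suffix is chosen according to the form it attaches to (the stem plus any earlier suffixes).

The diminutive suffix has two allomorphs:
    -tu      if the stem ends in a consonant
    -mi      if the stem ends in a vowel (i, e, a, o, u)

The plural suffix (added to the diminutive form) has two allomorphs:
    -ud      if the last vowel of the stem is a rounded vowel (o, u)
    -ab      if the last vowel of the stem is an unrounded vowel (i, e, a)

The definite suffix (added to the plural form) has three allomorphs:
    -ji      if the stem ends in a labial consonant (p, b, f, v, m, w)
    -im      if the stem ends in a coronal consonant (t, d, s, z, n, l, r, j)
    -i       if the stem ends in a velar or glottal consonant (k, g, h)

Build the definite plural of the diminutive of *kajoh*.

kajohtuudim

*kajoh* — final sound /h/ (a consonant) → -tu → *kajohtu*.
The diminutive form *kajohtu*: last vowel = /u/, a rounded vowel → -ud → *kajohtuud*.
Since the final consonant of the plural form *kajohtuud* is /d/ (coronal), it takes -im, giving *kajohtuudim*.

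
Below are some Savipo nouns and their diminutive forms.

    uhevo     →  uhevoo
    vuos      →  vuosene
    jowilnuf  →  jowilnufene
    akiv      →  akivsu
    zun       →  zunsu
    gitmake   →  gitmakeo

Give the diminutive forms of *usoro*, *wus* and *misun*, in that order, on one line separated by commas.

usoroo, wusene, misunsu

The alternation tracks the final sound of the stem — -ene when the stem ends in a voiceless consonant (*vuos*, *jowilnuf*); -su when the stem ends in a voiced consonant (*akiv*, *zun*); -o when the stem ends in a vowel (*uhevo*, *gitmake*).
Since the final sound of *usoro* is /o/ (a vowel), it takes -o, giving *usoroo*.
The final sound of *wus* is /s/, which is a voiceless consonant, so the suffix is -ene, giving *wusene*.
*misun*: final sound = /n/, a voiced consonant → -su → *misunsu*.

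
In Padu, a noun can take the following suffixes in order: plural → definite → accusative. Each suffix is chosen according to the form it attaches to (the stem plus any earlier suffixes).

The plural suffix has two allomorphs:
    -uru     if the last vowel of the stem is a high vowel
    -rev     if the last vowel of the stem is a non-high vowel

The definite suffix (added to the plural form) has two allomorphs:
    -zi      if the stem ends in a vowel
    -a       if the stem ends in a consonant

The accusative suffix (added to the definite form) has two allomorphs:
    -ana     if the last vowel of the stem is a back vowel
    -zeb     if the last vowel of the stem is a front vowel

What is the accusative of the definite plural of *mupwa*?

*mupwa* — last vowel /a/ (a non-high vowel) → -rev → *mupwarev*.
The plural form *mupwarev*: final sound = /v/, a consonant → -a → *mupwareva*.
The last vowel of the definite form *mupwareva* is /a/, which is a back vowel, so the accusative suffix is -ana, giving *mupwarevaana*.

mupwarevaana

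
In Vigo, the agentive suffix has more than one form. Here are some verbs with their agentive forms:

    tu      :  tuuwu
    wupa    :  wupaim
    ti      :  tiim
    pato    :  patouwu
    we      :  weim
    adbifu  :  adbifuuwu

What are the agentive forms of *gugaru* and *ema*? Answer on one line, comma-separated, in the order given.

The alternation tracks the last vowel of the stem — -uwu when the last vowel of the stem is a rounded vowel (*tu*, *pato*, *adbifu*); -im when the last vowel of the stem is an unrounded vowel (*wupa*, *ti*, *we*).
Since the last vowel of *gugaru* is /u/ (a rounded vowel), it takes -uwu, giving *gugaruuwu*.
Since the last vowel of *ema* is /a/ (an unrounded vowel), it takes -im, giving *emaim*.

gugaruuwu, emaim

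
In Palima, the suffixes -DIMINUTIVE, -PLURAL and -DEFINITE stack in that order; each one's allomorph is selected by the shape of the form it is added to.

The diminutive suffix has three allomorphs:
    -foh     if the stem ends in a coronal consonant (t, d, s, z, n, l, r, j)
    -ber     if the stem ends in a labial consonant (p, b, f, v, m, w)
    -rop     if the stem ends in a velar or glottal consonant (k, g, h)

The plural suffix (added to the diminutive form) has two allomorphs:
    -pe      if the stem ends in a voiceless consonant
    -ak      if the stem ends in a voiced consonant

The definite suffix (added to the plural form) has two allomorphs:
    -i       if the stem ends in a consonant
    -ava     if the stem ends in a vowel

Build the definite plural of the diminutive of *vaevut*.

The final consonant of *vaevut* is /t/, which is coronal, so the diminutive suffix is -foh, giving *vaevutfoh*.
Since the final consonant of the diminutive form *vaevutfoh* is /h/ (voiceless), it takes -pe, giving *vaevutfohpe*.
The final sound of the plural form *vaevutfohpe* is /e/, which is a vowel, so the definite suffix is -ava, giving *vaevutfohpeava*.

vaevutfohpeava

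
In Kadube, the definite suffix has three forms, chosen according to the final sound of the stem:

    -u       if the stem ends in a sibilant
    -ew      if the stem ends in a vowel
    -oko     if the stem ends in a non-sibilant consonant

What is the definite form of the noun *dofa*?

dofaew

The final sound of *dofa* is /a/, which is a vowel, so the suffix is -ew, giving *dofaew*.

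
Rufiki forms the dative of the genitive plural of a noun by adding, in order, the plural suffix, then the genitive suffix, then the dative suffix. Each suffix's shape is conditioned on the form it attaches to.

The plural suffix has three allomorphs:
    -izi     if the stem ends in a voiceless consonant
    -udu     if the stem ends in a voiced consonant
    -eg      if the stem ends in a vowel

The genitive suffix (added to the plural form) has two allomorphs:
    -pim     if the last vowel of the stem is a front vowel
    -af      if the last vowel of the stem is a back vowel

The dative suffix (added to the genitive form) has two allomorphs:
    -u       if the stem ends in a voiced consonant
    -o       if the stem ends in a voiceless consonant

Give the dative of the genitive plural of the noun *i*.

The final sound of *i* is /i/, which is a vowel, so the plural suffix is -eg, giving *ieg*.
Since the last vowel of the plural form *ieg* is /e/ (a front vowel), it takes -pim, giving *iegpim*.
The genitive form *iegpim*: final consonant = /m/, voiced → -u → *iegpimu*.

iegpimu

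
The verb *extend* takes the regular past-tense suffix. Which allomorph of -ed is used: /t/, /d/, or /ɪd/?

The stem *extend* ends in /t/ or /d/.
The -ed suffix is realized as /ɪd/ after /t, d/; as /t/ after other voiceless consonants; and as /d/ after other voiced sounds.
So -ed on *extend* is pronounced /ɪd/.

/ɪd/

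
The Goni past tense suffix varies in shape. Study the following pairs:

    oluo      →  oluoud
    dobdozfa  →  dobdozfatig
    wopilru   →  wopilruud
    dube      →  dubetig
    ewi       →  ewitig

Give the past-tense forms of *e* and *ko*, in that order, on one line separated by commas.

The alternation tracks the last vowel of the stem — -ud when the last vowel of the stem is a rounded vowel (*oluo*, *wopilru*); -tig when the last vowel of the stem is an unrounded vowel (*dobdozfa*, *dube*, *ewi*).
*e*: last vowel = /e/, an unrounded vowel → -tig → *etig*.
*ko* — last vowel /o/ (a rounded vowel) → -ud → *koud*.

etig, koud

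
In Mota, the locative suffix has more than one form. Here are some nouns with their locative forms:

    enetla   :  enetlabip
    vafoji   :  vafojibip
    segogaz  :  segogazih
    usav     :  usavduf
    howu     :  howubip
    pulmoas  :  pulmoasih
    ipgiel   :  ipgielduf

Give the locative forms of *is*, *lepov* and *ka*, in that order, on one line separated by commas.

isih, lepovduf, kabip

The pattern is sibilance of the final sound: -ih when the stem ends in a sibilant (*segogaz*, *pulmoas*); -duf when the stem ends in a non-sibilant consonant (*usav*, *ipgiel*); -bip when the stem ends in a vowel (*enetla*, *vafoji*, *howu*).
*is* — final sound /s/ (a sibilant) → -ih → *isih*.
Since the final sound of *lepov* is /v/ (a non-sibilant consonant), it takes -duf, giving *lepovduf*.
Since the final sound of *ka* is /a/ (a vowel), it takes -bip, giving *kabip*.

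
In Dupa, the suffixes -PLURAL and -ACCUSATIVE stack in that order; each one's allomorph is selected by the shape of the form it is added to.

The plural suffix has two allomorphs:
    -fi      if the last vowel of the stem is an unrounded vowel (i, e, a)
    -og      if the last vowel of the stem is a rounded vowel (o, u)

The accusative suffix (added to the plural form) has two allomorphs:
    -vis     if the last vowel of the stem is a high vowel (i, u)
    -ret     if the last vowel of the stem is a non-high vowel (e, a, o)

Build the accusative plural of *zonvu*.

*zonvu*: last vowel = /u/, a rounded vowel → -og → *zonvuog*.
The plural form *zonvuog* — last vowel /o/ (a non-high vowel) → -ret → *zonvuogret*.

zonvuogret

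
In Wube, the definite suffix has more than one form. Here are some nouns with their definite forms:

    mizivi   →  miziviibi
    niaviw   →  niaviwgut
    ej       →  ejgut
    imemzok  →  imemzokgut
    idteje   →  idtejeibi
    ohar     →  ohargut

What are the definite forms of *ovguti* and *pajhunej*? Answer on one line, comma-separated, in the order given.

The pattern is consonant vs. vowel: -gut when the stem ends in a consonant (*niaviw*, *ej*, *imemzok*, *ohar*); -ibi when the stem ends in a vowel (*mizivi*, *idteje*).
Since the final sound of *ovguti* is /i/ (a vowel), it takes -ibi, giving *ovgutiibi*.
Since the final sound of *pajhunej* is /j/ (a consonant), it takes -gut, giving *pajhunejgut*.

ovgutiibi, pajhunejgut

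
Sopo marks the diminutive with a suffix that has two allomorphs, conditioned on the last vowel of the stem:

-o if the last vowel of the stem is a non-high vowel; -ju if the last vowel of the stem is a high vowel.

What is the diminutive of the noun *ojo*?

*ojo* — last vowel /o/ (a non-high vowel) → -o → *ojoo*.

ojoo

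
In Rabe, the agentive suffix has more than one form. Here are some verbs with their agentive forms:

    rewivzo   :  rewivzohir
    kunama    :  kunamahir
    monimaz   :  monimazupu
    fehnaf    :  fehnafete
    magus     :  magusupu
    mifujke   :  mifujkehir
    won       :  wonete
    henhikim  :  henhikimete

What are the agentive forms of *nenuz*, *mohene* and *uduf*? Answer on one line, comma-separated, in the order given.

Looking at the final sound of each stem: -upu when the stem ends in a sibilant (*monimaz*, *magus*); -ete when the stem ends in a non-sibilant consonant (*fehnaf*, *won*, *henhikim*); -hir when the stem ends in a vowel (*rewivzo*, *kunama*, *mifujke*).
The final sound of *nenuz* is /z/, which is a sibilant, so the suffix is -upu, giving *nenuzupu*.
*mohene* — final sound /e/ (a vowel) → -hir → *mohenehir*.
*uduf*: final sound = /f/, a non-sibilant consonant → -ete → *udufete*.

nenuzupu, mohenehir, udufete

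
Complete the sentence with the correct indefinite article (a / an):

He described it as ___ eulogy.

a

The indefinite article is chosen by the initial *sound* of the following word, not its spelling.
*eulogy* begins with the sound /juː/ (eu pronounced /juː/) — a consonant sound.
So the article is *a*: He described it as a eulogy.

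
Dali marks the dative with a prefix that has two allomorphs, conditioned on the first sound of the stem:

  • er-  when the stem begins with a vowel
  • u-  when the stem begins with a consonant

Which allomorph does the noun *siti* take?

The first sound of *siti* is /s/, which is a consonant, so the prefix is u-.

u-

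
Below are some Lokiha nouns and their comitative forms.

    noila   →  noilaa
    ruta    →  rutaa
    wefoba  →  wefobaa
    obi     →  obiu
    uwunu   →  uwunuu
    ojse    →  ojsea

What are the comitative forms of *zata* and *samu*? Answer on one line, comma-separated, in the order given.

The alternation tracks the last vowel of the stem — -u when the last vowel of the stem is a high vowel (*obi*, *uwunu*); -a when the last vowel of the stem is a non-high vowel (*noila*, *ruta*, *wefoba*, *ojse*).
*zata* — last vowel /a/ (a non-high vowel) → -a → *zataa*.
The last vowel of *samu* is /u/, which is a high vowel, so the suffix is -u, giving *samuu*.

zataa, samuu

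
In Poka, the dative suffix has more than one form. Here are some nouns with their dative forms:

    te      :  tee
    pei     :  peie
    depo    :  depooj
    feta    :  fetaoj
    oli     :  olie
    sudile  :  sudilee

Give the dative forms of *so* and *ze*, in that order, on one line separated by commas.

Looking at the last vowel of each stem: -e when the last vowel of the stem is a front vowel (*te*, *pei*, *oli*, *sudile*); -oj when the last vowel of the stem is a back vowel (*depo*, *feta*).
*so* — last vowel /o/ (a back vowel) → -oj → *sooj*.
*ze* — last vowel /e/ (a front vowel) → -e → *zee*.

sooj, zee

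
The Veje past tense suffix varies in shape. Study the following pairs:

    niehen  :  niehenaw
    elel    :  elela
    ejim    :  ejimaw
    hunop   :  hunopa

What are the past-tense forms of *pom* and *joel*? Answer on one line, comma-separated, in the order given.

The alternation tracks the final consonant of the stem — -aw when the stem ends in a nasal (*niehen*, *ejim*); -a when the stem ends in a non-nasal consonant (*elel*, *hunop*).
*pom* — final consonant /m/ (a nasal) → -aw → *pomaw*.
*joel*: final consonant = /l/, non-nasal → -a → *joela*.

pomaw, joela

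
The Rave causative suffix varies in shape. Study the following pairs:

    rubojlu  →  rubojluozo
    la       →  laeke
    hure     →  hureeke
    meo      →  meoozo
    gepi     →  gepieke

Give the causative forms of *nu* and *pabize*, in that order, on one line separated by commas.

The alternation tracks the last vowel of the stem — -ozo when the last vowel of the stem is a rounded vowel (*rubojlu*, *meo*); -eke when the last vowel of the stem is an unrounded vowel (*la*, *hure*, *gepi*).
The last vowel of *nu* is /u/, which is a rounded vowel, so the suffix is -ozo, giving *nuozo*.
The last vowel of *pabize* is /e/, which is an unrounded vowel, so the suffix is -eke, giving *pabizeeke*.

nuozo, pabizeeke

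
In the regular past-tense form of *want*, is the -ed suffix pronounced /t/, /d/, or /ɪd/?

/ɪd/

The stem *want* ends in /t/ or /d/.
The -ed suffix is realized as /ɪd/ after /t, d/; as /t/ after other voiceless consonants; and as /d/ after other voiced sounds.
So -ed on *want* is pronounced /ɪd/.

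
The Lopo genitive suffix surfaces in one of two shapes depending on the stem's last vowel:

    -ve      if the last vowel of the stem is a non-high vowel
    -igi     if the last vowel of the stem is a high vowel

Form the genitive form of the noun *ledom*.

ledomve

The last vowel of *ledom* is /o/, which is a non-high vowel, so the suffix is -ve, giving *ledomve*.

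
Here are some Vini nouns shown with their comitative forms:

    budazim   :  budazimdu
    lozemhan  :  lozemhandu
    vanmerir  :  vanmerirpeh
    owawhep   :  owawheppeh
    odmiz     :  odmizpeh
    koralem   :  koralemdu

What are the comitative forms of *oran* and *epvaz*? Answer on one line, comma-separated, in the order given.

The pattern is nasality of the final consonant: -du when the stem ends in a nasal (*budazim*, *lozemhan*, *koralem*); -peh when the stem ends in a non-nasal consonant (*vanmerir*, *owawhep*, *odmiz*).
*oran* — final consonant /n/ (a nasal) → -du → *orandu*.
*epvaz*: final consonant = /z/, non-nasal → -peh → *epvazpeh*.

orandu, epvazpeh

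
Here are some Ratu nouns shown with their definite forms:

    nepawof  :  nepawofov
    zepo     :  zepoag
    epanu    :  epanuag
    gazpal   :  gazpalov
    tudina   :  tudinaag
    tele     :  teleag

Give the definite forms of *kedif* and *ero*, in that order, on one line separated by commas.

kedifov, eroag

Looking at the final sound of each stem: -ov when the stem ends in a consonant (*nepawof*, *gazpal*); -ag when the stem ends in a vowel (*zepo*, *epanu*, *tudina*, *tele*).
*kedif*: final sound = /f/, a consonant → -ov → *kedifov*.
*ero*: final sound = /o/, a vowel → -ag → *eroag*.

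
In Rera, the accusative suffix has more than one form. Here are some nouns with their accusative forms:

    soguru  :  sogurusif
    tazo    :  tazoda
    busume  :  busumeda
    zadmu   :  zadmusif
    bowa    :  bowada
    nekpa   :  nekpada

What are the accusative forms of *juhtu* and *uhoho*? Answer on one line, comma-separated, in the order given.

juhtusif, uhohoda

The suffix is conditioned by the last vowel: -sif when the last vowel of the stem is a high vowel (*soguru*, *zadmu*); -da when the last vowel of the stem is a non-high vowel (*tazo*, *busume*, *bowa*, *nekpa*).
*juhtu* — last vowel /u/ (a high vowel) → -sif → *juhtusif*.
Since the last vowel of *uhoho* is /o/ (a non-high vowel), it takes -da, giving *uhohoda*.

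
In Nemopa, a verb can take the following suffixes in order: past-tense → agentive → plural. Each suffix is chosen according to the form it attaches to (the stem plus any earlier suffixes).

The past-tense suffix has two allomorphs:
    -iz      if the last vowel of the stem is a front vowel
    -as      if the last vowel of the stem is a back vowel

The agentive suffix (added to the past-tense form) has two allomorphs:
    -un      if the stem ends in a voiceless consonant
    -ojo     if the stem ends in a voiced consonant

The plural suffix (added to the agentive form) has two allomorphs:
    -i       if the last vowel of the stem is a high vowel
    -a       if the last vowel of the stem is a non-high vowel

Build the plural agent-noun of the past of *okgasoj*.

okgasojasuni

*okgasoj*: last vowel = /o/, a back vowel → -as → *okgasojas*.
Since the final consonant of the past-tense form *okgasojas* is /s/ (voiceless), it takes -un, giving *okgasojasun*.
The agentive form *okgasojasun* — last vowel /u/ (a high vowel) → -i → *okgasojasuni*.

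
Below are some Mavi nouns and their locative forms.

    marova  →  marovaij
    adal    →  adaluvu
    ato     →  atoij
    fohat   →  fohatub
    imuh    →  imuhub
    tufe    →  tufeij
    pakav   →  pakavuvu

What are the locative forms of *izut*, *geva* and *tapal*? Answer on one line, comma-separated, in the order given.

izutub, gevaij, tapaluvu

The pattern is voicing of the final sound: -ub when the stem ends in a voiceless consonant (*fohat*, *imuh*); -uvu when the stem ends in a voiced consonant (*adal*, *pakav*); -ij when the stem ends in a vowel (*marova*, *ato*, *tufe*).
Since the final sound of *izut* is /t/ (a voiceless consonant), it takes -ub, giving *izutub*.
Since the final sound of *geva* is /a/ (a vowel), it takes -ij, giving *gevaij*.
*tapal* — final sound /l/ (a voiced consonant) → -uvu → *tapaluvu*.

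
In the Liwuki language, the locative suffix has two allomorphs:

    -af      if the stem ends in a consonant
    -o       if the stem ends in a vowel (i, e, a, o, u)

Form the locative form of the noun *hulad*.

huladaf

Since the final sound of *hulad* is /d/ (a consonant), it takes -af, giving *huladaf*.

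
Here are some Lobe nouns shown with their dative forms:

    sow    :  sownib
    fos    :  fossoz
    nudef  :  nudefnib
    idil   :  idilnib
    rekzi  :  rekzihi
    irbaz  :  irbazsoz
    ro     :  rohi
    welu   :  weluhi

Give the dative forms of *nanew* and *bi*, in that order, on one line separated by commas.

The alternation tracks the final sound of the stem — -soz when the stem ends in a sibilant (*fos*, *irbaz*); -nib when the stem ends in a non-sibilant consonant (*sow*, *nudef*, *idil*); -hi when the stem ends in a vowel (*rekzi*, *ro*, *welu*).
*nanew* — final sound /w/ (a non-sibilant consonant) → -nib → *nanewnib*.
Since the final sound of *bi* is /i/ (a vowel), it takes -hi, giving *bihi*.

nanewnib, bihi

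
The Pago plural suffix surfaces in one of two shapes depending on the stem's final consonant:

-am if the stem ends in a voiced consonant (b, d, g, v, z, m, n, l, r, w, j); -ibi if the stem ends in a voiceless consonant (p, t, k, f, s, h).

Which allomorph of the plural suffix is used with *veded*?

*veded*: final consonant = /d/, voiced → -am.

-am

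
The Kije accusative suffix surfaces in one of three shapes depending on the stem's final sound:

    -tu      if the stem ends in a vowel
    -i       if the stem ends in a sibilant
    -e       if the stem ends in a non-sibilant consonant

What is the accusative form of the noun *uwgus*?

*uwgus* — final sound /s/ (a sibilant) → -i → *uwgusi*.

uwgusi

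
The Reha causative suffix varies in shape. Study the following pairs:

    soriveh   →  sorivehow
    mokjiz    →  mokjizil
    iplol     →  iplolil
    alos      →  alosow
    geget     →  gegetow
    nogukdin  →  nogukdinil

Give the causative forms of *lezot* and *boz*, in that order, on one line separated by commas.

The pattern is voicing of the final consonant: -ow when the stem ends in a voiceless consonant (*soriveh*, *alos*, *geget*); -il when the stem ends in a voiced consonant (*mokjiz*, *iplol*, *nogukdin*).
*lezot*: final consonant = /t/, voiceless → -ow → *lezotow*.
*boz* — final consonant /z/ (voiced) → -il → *bozil*.

lezotow, bozil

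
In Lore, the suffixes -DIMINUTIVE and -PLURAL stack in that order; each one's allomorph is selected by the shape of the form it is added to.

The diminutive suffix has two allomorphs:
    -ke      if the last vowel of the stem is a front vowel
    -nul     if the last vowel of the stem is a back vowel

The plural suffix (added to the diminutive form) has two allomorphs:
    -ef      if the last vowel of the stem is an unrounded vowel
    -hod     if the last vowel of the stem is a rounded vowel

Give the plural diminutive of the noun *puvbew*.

Since the last vowel of *puvbew* is /e/ (a front vowel), it takes -ke, giving *puvbewke*.
The last vowel of the diminutive form *puvbewke* is /e/, which is an unrounded vowel, so the plural suffix is -ef, giving *puvbewkeef*.

puvbewkeef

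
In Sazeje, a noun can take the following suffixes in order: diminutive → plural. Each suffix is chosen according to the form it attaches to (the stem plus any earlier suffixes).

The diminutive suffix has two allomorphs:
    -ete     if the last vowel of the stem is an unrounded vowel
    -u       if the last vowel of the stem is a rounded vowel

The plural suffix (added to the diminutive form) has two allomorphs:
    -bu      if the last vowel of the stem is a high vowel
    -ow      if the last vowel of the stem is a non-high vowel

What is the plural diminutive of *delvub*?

delvububu

Since the last vowel of *delvub* is /u/ (a rounded vowel), it takes -u, giving *delvubu*.
Since the last vowel of the diminutive form *delvubu* is /u/ (a high vowel), it takes -bu, giving *delvububu*.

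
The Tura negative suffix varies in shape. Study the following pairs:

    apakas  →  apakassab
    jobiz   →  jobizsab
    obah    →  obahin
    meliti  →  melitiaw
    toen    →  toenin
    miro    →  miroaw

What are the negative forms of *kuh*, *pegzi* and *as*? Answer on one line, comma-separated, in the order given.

kuhin, pegziaw, assab

The alternation tracks the final sound of the stem — -sab when the stem ends in a sibilant (*apakas*, *jobiz*); -in when the stem ends in a non-sibilant consonant (*obah*, *toen*); -aw when the stem ends in a vowel (*meliti*, *miro*).
Since the final sound of *kuh* is /h/ (a non-sibilant consonant), it takes -in, giving *kuhin*.
*pegzi*: final sound = /i/, a vowel → -aw → *pegziaw*.
*as* — final sound /s/ (a sibilant) → -sab → *assab*.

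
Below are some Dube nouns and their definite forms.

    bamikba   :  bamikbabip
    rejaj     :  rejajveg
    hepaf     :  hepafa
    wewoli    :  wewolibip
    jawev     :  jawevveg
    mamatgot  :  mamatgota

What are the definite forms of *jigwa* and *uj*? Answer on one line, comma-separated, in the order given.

jigwabip, ujveg

The suffix is conditioned by the final sound: -a when the stem ends in a voiceless consonant (*hepaf*, *mamatgot*); -veg when the stem ends in a voiced consonant (*rejaj*, *jawev*); -bip when the stem ends in a vowel (*bamikba*, *wewoli*).
*jigwa*: final sound = /a/, a vowel → -bip → *jigwabip*.
Since the final sound of *uj* is /j/ (a voiced consonant), it takes -veg, giving *ujveg*.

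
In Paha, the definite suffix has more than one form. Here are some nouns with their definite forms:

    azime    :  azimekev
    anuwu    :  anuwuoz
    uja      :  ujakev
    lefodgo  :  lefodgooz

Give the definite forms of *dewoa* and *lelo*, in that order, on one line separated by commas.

The suffix is conditioned by the last vowel: -oz when the last vowel of the stem is a rounded vowel (*anuwu*, *lefodgo*); -kev when the last vowel of the stem is an unrounded vowel (*azime*, *uja*).
*dewoa* — last vowel /a/ (an unrounded vowel) → -kev → *dewoakev*.
*lelo*: last vowel = /o/, a rounded vowel → -oz → *lelooz*.

dewoakev, lelooz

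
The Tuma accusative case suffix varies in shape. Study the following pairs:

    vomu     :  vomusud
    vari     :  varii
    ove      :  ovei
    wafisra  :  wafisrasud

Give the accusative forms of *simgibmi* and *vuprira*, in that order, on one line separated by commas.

simgibmii, vuprirasud

The pattern is front/back vowel harmony: -i when the last vowel of the stem is a front vowel (*vari*, *ove*); -sud when the last vowel of the stem is a back vowel (*vomu*, *wafisra*).
*simgibmi*: last vowel = /i/, a front vowel → -i → *simgibmii*.
*vuprira*: last vowel = /a/, a back vowel → -sud → *vuprirasud*.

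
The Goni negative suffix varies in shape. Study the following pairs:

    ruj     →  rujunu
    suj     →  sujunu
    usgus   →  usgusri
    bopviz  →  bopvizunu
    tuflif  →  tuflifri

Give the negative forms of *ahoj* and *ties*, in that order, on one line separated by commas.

ahojunu, tiesri

The pattern is voicing of the final consonant: -ri when the stem ends in a voiceless consonant (*usgus*, *tuflif*); -unu when the stem ends in a voiced consonant (*ruj*, *suj*, *bopviz*).
*ahoj* — final consonant /j/ (voiced) → -unu → *ahojunu*.
The final consonant of *ties* is /s/, which is voiceless, so the suffix is -ri, giving *tiesri*.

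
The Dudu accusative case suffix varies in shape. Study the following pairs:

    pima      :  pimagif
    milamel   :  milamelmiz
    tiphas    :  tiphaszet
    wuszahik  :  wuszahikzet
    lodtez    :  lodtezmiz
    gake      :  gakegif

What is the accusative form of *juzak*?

Looking at the final sound of each stem: -zet when the stem ends in a voiceless consonant (*tiphas*, *wuszahik*); -miz when the stem ends in a voiced consonant (*milamel*, *lodtez*); -gif when the stem ends in a vowel (*pima*, *gake*).
*juzak*: final sound = /k/, a voiceless consonant → -zet → *juzakzet*.

juzakzet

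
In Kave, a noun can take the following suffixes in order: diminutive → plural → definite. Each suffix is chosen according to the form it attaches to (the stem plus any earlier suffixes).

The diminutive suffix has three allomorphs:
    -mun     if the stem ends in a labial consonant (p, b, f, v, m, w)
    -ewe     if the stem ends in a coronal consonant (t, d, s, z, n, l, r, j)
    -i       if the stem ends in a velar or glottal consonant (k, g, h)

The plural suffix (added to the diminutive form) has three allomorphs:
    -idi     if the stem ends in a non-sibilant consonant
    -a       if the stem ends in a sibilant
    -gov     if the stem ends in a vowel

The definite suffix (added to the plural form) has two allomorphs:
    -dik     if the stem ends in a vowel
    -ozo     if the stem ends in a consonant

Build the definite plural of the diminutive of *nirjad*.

nirjadewegovozo

*nirjad*: final consonant = /d/, coronal → -ewe → *nirjadewe*.
The final sound of the diminutive form *nirjadewe* is /e/, which is a vowel, so the plural suffix is -gov, giving *nirjadewegov*.
The plural form *nirjadewegov* — final sound /v/ (a consonant) → -ozo → *nirjadewegovozo*.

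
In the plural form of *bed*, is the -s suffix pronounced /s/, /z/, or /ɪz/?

The stem *bed* ends in a voiced non-sibilant sound.
The plural suffix surfaces as /ɪz/ after sibilants, /s/ after other voiceless consonants, and /z/ after other voiced sounds.
So the plural -s on *bed* is pronounced /z/.

/z/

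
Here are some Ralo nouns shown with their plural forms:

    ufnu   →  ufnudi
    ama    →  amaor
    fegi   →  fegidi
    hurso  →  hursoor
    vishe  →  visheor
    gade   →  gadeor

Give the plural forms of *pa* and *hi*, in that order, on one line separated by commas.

paor, hidi

Looking at the last vowel of each stem: -di when the last vowel of the stem is a high vowel (*ufnu*, *fegi*); -or when the last vowel of the stem is a non-high vowel (*ama*, *hurso*, *vishe*, *gade*).
Since the last vowel of *pa* is /a/ (a non-high vowel), it takes -or, giving *paor*.
The last vowel of *hi* is /i/, which is a high vowel, so the suffix is -di, giving *hidi*.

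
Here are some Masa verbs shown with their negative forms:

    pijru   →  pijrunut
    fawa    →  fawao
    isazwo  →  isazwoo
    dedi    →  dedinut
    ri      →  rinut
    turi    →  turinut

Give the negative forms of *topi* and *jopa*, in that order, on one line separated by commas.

The alternation tracks the last vowel of the stem — -nut when the last vowel of the stem is a high vowel (*pijru*, *dedi*, *ri*, *turi*); -o when the last vowel of the stem is a non-high vowel (*fawa*, *isazwo*).
The last vowel of *topi* is /i/, which is a high vowel, so the suffix is -nut, giving *topinut*.
The last vowel of *jopa* is /a/, which is a non-high vowel, so the suffix is -o, giving *jopao*.

topinut, jopao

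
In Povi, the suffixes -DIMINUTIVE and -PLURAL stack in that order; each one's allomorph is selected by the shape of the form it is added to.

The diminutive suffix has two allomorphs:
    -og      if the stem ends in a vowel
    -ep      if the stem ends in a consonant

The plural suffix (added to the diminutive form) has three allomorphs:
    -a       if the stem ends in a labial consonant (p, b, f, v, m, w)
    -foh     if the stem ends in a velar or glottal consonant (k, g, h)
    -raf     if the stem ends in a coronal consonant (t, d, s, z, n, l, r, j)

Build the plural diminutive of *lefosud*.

*lefosud*: final sound = /d/, a consonant → -ep → *lefosudep*.
The final consonant of the diminutive form *lefosudep* is /p/, which is labial, so the plural suffix is -a, giving *lefosudepa*.

lefosudepa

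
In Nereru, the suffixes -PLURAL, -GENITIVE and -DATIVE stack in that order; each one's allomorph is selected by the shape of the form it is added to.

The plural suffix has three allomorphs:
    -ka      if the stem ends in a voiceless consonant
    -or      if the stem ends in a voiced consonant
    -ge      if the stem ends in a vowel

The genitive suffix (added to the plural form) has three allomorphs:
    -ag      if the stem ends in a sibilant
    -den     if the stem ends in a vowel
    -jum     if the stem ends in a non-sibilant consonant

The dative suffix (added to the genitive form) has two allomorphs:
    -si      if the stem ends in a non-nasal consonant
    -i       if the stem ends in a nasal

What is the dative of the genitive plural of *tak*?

takkadeni

*tak* — final sound /k/ (a voiceless consonant) → -ka → *takka*.
The plural form *takka* — final sound /a/ (a vowel) → -den → *takkaden*.
The genitive form *takkaden* — final consonant /n/ (a nasal) → -i → *takkadeni*.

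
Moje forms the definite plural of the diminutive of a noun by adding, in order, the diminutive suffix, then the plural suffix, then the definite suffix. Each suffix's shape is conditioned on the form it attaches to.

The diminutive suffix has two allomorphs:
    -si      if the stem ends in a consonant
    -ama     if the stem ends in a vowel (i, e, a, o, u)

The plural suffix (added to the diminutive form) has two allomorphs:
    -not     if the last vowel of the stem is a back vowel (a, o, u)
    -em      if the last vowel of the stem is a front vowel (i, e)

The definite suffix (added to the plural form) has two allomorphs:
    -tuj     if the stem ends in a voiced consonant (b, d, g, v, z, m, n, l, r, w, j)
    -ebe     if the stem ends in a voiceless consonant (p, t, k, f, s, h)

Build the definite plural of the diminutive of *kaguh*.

kaguhsiemtuj

*kaguh*: final sound = /h/, a consonant → -si → *kaguhsi*.
The last vowel of the diminutive form *kaguhsi* is /i/, which is a front vowel, so the plural suffix is -em, giving *kaguhsiem*.
The plural form *kaguhsiem* — final consonant /m/ (voiced) → -tuj → *kaguhsiemtuj*.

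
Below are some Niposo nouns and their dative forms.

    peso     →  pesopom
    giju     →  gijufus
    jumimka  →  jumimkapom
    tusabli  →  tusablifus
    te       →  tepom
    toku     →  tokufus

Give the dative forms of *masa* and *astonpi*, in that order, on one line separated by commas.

masapom, astonpifus

The alternation tracks the last vowel of the stem — -fus when the last vowel of the stem is a high vowel (*giju*, *tusabli*, *toku*); -pom when the last vowel of the stem is a non-high vowel (*peso*, *jumimka*, *te*).
Since the last vowel of *masa* is /a/ (a non-high vowel), it takes -pom, giving *masapom*.
*astonpi* — last vowel /i/ (a high vowel) → -fus → *astonpifus*.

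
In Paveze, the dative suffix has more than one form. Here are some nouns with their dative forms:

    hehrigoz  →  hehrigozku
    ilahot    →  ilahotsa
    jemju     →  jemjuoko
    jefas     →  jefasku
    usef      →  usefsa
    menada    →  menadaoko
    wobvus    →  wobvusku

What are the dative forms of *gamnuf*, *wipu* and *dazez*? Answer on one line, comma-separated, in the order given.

Looking at the final sound of each stem: -ku when the stem ends in a sibilant (*hehrigoz*, *jefas*, *wobvus*); -sa when the stem ends in a non-sibilant consonant (*ilahot*, *usef*); -oko when the stem ends in a vowel (*jemju*, *menada*).
Since the final sound of *gamnuf* is /f/ (a non-sibilant consonant), it takes -sa, giving *gamnufsa*.
The final sound of *wipu* is /u/, which is a vowel, so the suffix is -oko, giving *wipuoko*.
*dazez*: final sound = /z/, a sibilant → -ku → *dazezku*.

gamnufsa, wipuoko, dazezku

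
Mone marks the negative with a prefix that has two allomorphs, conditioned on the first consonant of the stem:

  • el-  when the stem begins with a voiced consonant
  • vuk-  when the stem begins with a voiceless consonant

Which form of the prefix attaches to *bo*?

el-

*bo*: first consonant = /b/, voiced → el-.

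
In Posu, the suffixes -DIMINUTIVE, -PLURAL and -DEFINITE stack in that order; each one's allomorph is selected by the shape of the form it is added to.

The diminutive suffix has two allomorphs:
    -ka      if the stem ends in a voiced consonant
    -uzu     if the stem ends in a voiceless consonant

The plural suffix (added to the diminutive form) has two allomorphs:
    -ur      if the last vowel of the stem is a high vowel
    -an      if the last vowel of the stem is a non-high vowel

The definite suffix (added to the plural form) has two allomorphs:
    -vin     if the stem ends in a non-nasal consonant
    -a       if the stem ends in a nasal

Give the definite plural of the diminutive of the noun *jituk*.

jitukuzuurvin

*jituk*: final consonant = /k/, voiceless → -uzu → *jitukuzu*.
Since the last vowel of the diminutive form *jitukuzu* is /u/ (a high vowel), it takes -ur, giving *jitukuzuur*.
The plural form *jitukuzuur* — final consonant /r/ (non-nasal) → -vin → *jitukuzuurvin*.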